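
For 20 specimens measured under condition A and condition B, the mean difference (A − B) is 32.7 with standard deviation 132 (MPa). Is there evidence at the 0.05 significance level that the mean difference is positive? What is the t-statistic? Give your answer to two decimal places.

1.11

H0: μ_d = 0; H1: μ_d > 0 (paired t-test on the differences, right-tailed).
t = d̄/(s_d/√n) = 32.7/(132/√20) = 1.11
df = n − 1 = 19
p-value = P(T ≥ 1.11) ≈ 0.1409
Since p ≈ 0.1409 > α = 0.05, fail to reject H0; the evidence is not statistically significant.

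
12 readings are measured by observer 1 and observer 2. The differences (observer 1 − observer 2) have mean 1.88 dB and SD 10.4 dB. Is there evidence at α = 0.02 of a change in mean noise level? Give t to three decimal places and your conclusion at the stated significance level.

H0: μ_d = 0; H1: μ_d ≠ 0 (paired t-test on the differences, two-sided).
t = d̄/(s_d/√n) = 1.88/(10.4/√12) = 0.626
df = n − 1 = 11
Two-sided p-value ≈ 0.544
Since p ≈ 0.544 > α = 0.02, fail to reject H0; the data do not provide sufficient evidence against H0.

t = 0.626; fail to reject H0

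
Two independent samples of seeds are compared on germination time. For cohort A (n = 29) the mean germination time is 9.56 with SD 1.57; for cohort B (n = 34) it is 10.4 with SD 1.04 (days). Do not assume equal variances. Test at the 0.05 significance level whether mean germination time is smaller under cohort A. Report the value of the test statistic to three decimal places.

-2.458

Let group 1 = cohort A, group 2 = cohort B. H0: μ_1 = μ_2; H1: μ_1 < μ_2 (Welch's two-sample t-test, left-tailed).
t = (x̄_1 − x̄_2)/√(s_1²/n_1 + s_2²/n_2) = (9.56 − 10.4)/√(1.57²/29 + 1.04²/34) = -2.458
Welch–Satterthwaite df ≈ 47.26
p-value = P(T ≤ -2.458) ≈ 0.009
Since p ≈ 0.009 < α = 0.05, reject H0; the evidence is statistically significant.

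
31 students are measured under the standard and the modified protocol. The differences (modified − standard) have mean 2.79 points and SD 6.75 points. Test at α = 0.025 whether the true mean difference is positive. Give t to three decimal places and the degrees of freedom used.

H0: μ_d = 0; H1: μ_d > 0 (paired t-test on the differences, right-tailed).
t = d̄/(s_d/√n) = 2.79/(6.75/√31) = 2.301
df = n − 1 = 30
p-value = P(T ≥ 2.301) ≈ 0.014
Since p ≈ 0.014 < α = 0.025, reject H0; the data support H1.

t = 2.301, df = 30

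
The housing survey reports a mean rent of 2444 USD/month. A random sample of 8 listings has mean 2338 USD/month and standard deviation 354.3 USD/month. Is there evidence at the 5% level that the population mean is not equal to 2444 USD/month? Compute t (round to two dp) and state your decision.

H0: μ = 2444; H1: μ ≠ 2444 (one-sample t-test, two-sided).
t = (x̄ − μ₀)/(s/√n) = (2338 − 2444)/(354.3/√8) = -0.85
df = n − 1 = 7
Two-sided p-value ≈ 0.425
Since p ≈ 0.425 > α = 0.05, fail to reject H0; the evidence is not statistically significant.

t = -0.85; fail to reject H0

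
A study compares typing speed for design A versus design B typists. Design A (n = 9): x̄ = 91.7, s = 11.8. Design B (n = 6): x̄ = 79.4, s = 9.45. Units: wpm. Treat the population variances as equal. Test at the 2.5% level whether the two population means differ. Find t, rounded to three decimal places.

Let group 1 = design A, group 2 = design B. H0: μ_1 = μ_2; H1: μ_1 ≠ μ_2 (two-sample pooled-variance t-test, two-sided).
s_p² = [(9−1)·11.8² + (6−1)·9.45²]/(9+6−2) = 120.033
t = (91.7 − 79.4)/√[120.033·(1/9 + 1/6)] = 2.130
df = n₁ + n₂ − 2 = 13
Two-sided p-value ≈ 0.053
Since p ≈ 0.053 > α = 0.025, fail to reject H0; the evidence is not statistically significant.

2.130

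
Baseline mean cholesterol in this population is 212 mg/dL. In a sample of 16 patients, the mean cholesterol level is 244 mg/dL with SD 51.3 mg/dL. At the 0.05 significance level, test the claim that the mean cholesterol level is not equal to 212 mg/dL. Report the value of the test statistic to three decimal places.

2.495

H0: μ = 212; H1: μ ≠ 212 (one-sample t-test, two-sided).
t = (x̄ − μ₀)/(s/√n) = (244 − 212)/(51.3/√16) = 2.495
df = n − 1 = 15
Two-sided p-value ≈ 0.025
Since p ≈ 0.025 < α = 0.05, reject H0; the data support H1.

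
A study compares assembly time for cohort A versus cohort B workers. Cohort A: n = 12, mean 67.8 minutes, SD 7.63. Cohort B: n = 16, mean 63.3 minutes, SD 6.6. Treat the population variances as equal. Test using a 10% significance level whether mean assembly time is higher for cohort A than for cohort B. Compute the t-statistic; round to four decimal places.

1.6705

Let group 1 = cohort A, group 2 = cohort B. H0: μ_1 = μ_2; H1: μ_1 > μ_2 (two-sample pooled-variance t-test, right-tailed).
s_p² = [(12−1)·7.63² + (16−1)·6.6²]/(12+16−2) = 49.761
t = (67.8 − 63.3)/√[49.761·(1/12 + 1/16)] = 1.6705
df = n₁ + n₂ − 2 = 26
p-value = P(T ≥ 1.6705) ≈ 0.0534
Since p ≈ 0.0534 < α = 0.1, reject H0; the evidence is statistically significant.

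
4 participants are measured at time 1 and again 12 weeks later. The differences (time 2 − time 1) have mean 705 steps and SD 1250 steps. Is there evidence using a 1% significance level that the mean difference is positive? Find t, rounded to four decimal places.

1.1280

H0: μ_d = 0; H1: μ_d > 0 (paired t-test on the differences, right-tailed).
t = d̄/(s_d/√n) = 705/(1250/√4) = 1.1280
df = n − 1 = 3
p-value = P(T ≥ 1.1280) ≈ 0.171
Since p ≈ 0.171 > α = 0.01, fail to reject H0; the evidence is not statistically significant.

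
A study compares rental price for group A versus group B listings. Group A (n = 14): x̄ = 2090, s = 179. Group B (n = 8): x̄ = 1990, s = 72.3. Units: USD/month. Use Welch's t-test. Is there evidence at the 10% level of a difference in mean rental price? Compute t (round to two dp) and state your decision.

Let group 1 = group A, group 2 = group B. H0: μ_1 = μ_2; H1: μ_1 ≠ μ_2 (Welch's two-sample t-test, two-sided).
t = (x̄_1 − x̄_2)/√(s_1²/n_1 + s_2²/n_2) = (2090 − 1990)/√(179²/14 + 72.3²/8) = 1.84
Welch–Satterthwaite df ≈ 18.66
Two-sided p-value ≈ 0.081
Since p ≈ 0.081 < α = 0.1, reject H0; the evidence is statistically significant.

t = 1.84; reject H0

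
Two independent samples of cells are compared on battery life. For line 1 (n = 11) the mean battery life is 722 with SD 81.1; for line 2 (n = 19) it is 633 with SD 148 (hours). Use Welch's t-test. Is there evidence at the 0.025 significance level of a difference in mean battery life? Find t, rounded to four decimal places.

2.1270

Let group 1 = line 1, group 2 = line 2. H0: μ_1 = μ_2; H1: μ_1 ≠ μ_2 (Welch's two-sample t-test, two-sided).
t = (x̄_1 − x̄_2)/√(s_1²/n_1 + s_2²/n_2) = (722 − 633)/√(81.1²/11 + 148²/19) = 2.1270
Welch–Satterthwaite df ≈ 27.97
Two-sided p-value ≈ 0.0424
Since p ≈ 0.0424 > α = 0.025, fail to reject H0; the data do not provide sufficient evidence against H0.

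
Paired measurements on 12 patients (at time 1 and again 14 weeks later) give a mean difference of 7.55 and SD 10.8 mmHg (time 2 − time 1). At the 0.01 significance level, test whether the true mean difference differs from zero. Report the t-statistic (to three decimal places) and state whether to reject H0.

t = 2.422; fail to reject H0

H0: μ_d = 0; H1: μ_d ≠ 0 (paired t-test on the differences, two-sided).
t = d̄/(s_d/√n) = 7.55/(10.8/√12) = 2.422
df = n − 1 = 11
Two-sided p-value ≈ 0.0339
Since p ≈ 0.0339 > α = 0.01, fail to reject H0; the evidence is not statistically significant.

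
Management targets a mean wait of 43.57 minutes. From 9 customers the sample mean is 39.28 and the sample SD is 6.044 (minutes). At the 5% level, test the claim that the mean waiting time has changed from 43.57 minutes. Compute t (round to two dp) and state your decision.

t = -2.13; fail to reject H0

H0: μ = 43.57; H1: μ ≠ 43.57 (one-sample t-test, two-sided).
t = (x̄ − μ₀)/(s/√n) = (39.28 − 43.57)/(6.044/√9) = -2.13
df = n − 1 = 8
Two-sided p-value ≈ 0.0659
Since p ≈ 0.0659 > α = 0.05, fail to reject H0; the evidence is not statistically significant.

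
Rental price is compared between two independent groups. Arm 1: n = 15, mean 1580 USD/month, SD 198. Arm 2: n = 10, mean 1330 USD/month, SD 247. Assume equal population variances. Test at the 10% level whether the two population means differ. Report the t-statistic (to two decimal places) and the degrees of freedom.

Let group 1 = arm 1, group 2 = arm 2. H0: μ_1 = μ_2; H1: μ_1 ≠ μ_2 (two-sample pooled-variance t-test, two-sided).
s_p² = [(15−1)·198² + (10−1)·247²]/(15+10−2) = 47736.4
t = (1580 − 1330)/√[47736.4·(1/15 + 1/10)] = 2.80
df = n₁ + n₂ − 2 = 23
Two-sided p-value ≈ 0.010
Since p ≈ 0.010 < α = 0.1, reject H0; the data support H1.

t = 2.80, df = 23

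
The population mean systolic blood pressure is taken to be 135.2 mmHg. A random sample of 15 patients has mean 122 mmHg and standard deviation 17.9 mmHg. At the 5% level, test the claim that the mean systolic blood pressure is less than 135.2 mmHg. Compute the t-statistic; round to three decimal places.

-2.856

H0: μ = 135.2; H1: μ < 135.2 (one-sample t-test, left-tailed).
t = (x̄ − μ₀)/(s/√n) = (122 − 135.2)/(17.9/√15) = -2.856
df = n − 1 = 14
p-value = P(T ≤ -2.856) ≈ 0.0063
Since p ≈ 0.0063 < α = 0.05, reject H0; the evidence is statistically significant.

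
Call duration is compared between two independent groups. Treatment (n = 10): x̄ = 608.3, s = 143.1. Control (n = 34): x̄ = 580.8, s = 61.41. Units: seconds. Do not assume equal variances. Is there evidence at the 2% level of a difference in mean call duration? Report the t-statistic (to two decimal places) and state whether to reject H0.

t = 0.59; fail to reject H0

Let group 1 = treatment, group 2 = control. H0: μ_1 = μ_2; H1: μ_1 ≠ μ_2 (Welch's two-sample t-test, two-sided).
t = (x̄_1 − x̄_2)/√(s_1²/n_1 + s_2²/n_2) = (608.3 − 580.8)/√(143.1²/10 + 61.41²/34) = 0.59
Welch–Satterthwaite df ≈ 9.99
Two-sided p-value ≈ 0.5671
Since p ≈ 0.5671 > α = 0.02, fail to reject H0; the data do not provide sufficient evidence against H0.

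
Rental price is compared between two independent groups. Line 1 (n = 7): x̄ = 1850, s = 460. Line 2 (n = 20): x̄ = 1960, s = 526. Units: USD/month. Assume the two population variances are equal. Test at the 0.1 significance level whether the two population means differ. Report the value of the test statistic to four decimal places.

-0.4902

Let group 1 = line 1, group 2 = line 2. H0: μ_1 = μ_2; H1: μ_1 ≠ μ_2 (two-sample pooled-variance t-test, two-sided).
s_p² = [(7−1)·460² + (20−1)·526²]/(7+20−2) = 261058
t = (1850 − 1960)/√[261058·(1/7 + 1/20)] = -0.4902
df = n₁ + n₂ − 2 = 25
Two-sided p-value ≈ 0.6282
Since p ≈ 0.6282 > α = 0.1, fail to reject H0; the data do not provide sufficient evidence against H0.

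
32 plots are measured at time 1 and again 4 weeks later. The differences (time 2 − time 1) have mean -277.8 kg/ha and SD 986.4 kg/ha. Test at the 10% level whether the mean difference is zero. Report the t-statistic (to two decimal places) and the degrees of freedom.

t = -1.59, df = 31

H0: μ_d = 0; H1: μ_d ≠ 0 (paired t-test on the differences, two-sided).
t = d̄/(s_d/√n) = -277.8/(986.4/√32) = -1.59
df = n − 1 = 31
Two-sided p-value ≈ 0.121
Since p ≈ 0.121 > α = 0.1, fail to reject H0; the evidence is not statistically significant.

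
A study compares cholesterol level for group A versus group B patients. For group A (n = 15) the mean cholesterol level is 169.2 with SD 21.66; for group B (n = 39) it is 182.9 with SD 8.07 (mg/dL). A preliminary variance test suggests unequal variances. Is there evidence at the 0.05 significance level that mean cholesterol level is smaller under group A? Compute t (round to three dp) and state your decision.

Let group 1 = group A, group 2 = group B. H0: μ_1 = μ_2; H1: μ_1 < μ_2 (Welch's two-sample t-test, left-tailed).
t = (x̄_1 − x̄_2)/√(s_1²/n_1 + s_2²/n_2) = (169.2 − 182.9)/√(21.66²/15 + 8.07²/39) = -2.387
Welch–Satterthwaite df ≈ 15.52
p-value = P(T ≤ -2.387) ≈ 0.0151
Since p ≈ 0.0151 < α = 0.05, reject H0; the data support H1.

t = -2.387; reject H0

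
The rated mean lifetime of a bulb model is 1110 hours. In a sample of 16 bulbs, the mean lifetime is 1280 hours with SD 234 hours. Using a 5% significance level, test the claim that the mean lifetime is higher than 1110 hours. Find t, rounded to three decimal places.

2.906

H0: μ = 1110; H1: μ > 1110 (one-sample t-test, right-tailed).
t = (x̄ − μ₀)/(s/√n) = (1280 − 1110)/(234/√16) = 2.906
df = n − 1 = 15
p-value = P(T ≥ 2.906) ≈ 0.005
Since p ≈ 0.005 < α = 0.05, reject H0; the data support H1.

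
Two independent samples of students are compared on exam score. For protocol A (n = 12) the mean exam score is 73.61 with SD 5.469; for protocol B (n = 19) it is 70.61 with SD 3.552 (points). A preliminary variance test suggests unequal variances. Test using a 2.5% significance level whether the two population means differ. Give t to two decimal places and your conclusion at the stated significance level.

Let group 1 = protocol A, group 2 = protocol B. H0: μ_1 = μ_2; H1: μ_1 ≠ μ_2 (Welch's two-sample t-test, two-sided).
t = (x̄_1 − x̄_2)/√(s_1²/n_1 + s_2²/n_2) = (73.61 − 70.61)/√(5.469²/12 + 3.552²/19) = 1.69
Welch–Satterthwaite df ≈ 16.91
Two-sided p-value ≈ 0.110
Since p ≈ 0.110 > α = 0.025, fail to reject H0; the data do not provide sufficient evidence against H0.

t = 1.69; fail to reject H0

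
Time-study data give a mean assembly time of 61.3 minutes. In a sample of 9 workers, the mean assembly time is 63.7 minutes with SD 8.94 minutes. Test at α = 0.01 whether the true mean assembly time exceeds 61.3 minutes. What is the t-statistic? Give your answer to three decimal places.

H0: μ = 61.3; H1: μ > 61.3 (one-sample t-test, right-tailed).
t = (x̄ − μ₀)/(s/√n) = (63.7 − 61.3)/(8.94/√9) = 0.805
df = n − 1 = 8
p-value = P(T ≥ 0.805) ≈ 0.222
Since p ≈ 0.222 > α = 0.01, fail to reject H0; the data do not provide sufficient evidence against H0.

0.805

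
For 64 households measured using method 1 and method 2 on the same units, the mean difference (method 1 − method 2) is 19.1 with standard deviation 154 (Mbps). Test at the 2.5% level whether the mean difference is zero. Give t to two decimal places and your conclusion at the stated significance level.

H0: μ_d = 0; H1: μ_d ≠ 0 (paired t-test on the differences, two-sided).
t = d̄/(s_d/√n) = 19.1/(154/√64) = 0.99
df = n − 1 = 63
Two-sided p-value ≈ 0.325
Since p ≈ 0.325 > α = 0.025, fail to reject H0; the data do not provide sufficient evidence against H0.

t = 0.99; fail to reject H0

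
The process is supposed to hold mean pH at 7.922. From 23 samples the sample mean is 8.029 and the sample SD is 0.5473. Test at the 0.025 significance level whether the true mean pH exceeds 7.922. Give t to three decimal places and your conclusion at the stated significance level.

H0: μ = 7.922; H1: μ > 7.922 (one-sample t-test, right-tailed).
t = (x̄ − μ₀)/(s/√n) = (8.029 − 7.922)/(0.5473/√23) = 0.938
df = n − 1 = 22
p-value = P(T ≥ 0.938) ≈ 0.179
Since p ≈ 0.179 > α = 0.025, fail to reject H0; the data do not provide sufficient evidence against H0.

t = 0.938; fail to reject H0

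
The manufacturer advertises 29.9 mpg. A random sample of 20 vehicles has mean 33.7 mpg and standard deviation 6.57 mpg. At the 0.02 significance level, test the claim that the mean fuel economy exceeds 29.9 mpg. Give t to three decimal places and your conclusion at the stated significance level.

t = 2.587; reject H0

H0: μ = 29.9; H1: μ > 29.9 (one-sample t-test, right-tailed).
t = (x̄ − μ₀)/(s/√n) = (33.7 − 29.9)/(6.57/√20) = 2.587
df = n − 1 = 19
p-value = P(T ≥ 2.587) ≈ 0.0090
Since p ≈ 0.0090 < α = 0.02, reject H0; the data support H1.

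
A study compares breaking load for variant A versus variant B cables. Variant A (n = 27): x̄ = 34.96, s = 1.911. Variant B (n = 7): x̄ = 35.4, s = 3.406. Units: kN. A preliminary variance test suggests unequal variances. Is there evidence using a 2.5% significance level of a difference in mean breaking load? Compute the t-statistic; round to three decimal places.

Let group 1 = variant A, group 2 = variant B. H0: μ_1 = μ_2; H1: μ_1 ≠ μ_2 (Welch's two-sample t-test, two-sided).
t = (x̄_1 − x̄_2)/√(s_1²/n_1 + s_2²/n_2) = (34.96 − 35.4)/√(1.911²/27 + 3.406²/7) = -0.329
Welch–Satterthwaite df ≈ 7.01
Two-sided p-value ≈ 0.7520
Since p ≈ 0.7520 > α = 0.025, fail to reject H0; the evidence is not statistically significant.

-0.329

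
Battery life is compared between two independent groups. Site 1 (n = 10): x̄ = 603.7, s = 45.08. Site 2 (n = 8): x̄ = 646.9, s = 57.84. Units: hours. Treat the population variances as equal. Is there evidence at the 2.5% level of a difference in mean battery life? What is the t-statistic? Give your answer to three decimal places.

Let group 1 = site 1, group 2 = site 2. H0: μ_1 = μ_2; H1: μ_1 ≠ μ_2 (two-sample pooled-variance t-test, two-sided).
s_p² = [(10−1)·45.08² + (8−1)·57.84²]/(10+8−2) = 2606.76
t = (603.7 − 646.9)/√[2606.76·(1/10 + 1/8)] = -1.784
df = n₁ + n₂ − 2 = 16
Two-sided p-value ≈ 0.0934
Since p ≈ 0.0934 > α = 0.025, fail to reject H0; the data do not provide sufficient evidence against H0.

-1.784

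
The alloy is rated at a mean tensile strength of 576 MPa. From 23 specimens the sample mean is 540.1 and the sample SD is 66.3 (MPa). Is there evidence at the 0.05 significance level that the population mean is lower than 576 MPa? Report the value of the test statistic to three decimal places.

-2.597

H0: μ = 576; H1: μ < 576 (one-sample t-test, left-tailed).
t = (x̄ − μ₀)/(s/√n) = (540.1 − 576)/(66.3/√23) = -2.597
df = n − 1 = 22
p-value = P(T ≤ -2.597) ≈ 0.008
Since p ≈ 0.008 < α = 0.05, reject H0; the evidence is statistically significant.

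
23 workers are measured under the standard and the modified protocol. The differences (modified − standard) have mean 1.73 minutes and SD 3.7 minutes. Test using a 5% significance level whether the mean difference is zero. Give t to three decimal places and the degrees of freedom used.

H0: μ_d = 0; H1: μ_d ≠ 0 (paired t-test on the differences, two-sided).
t = d̄/(s_d/√n) = 1.73/(3.7/√23) = 2.242
df = n − 1 = 22
Two-sided p-value ≈ 0.035
Since p ≈ 0.035 < α = 0.05, reject H0; the evidence is statistically significant.

t = 2.242, df = 22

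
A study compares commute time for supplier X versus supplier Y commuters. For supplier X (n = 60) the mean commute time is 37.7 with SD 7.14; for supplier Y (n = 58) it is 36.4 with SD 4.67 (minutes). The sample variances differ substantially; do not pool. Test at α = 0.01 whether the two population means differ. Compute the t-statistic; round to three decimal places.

Let group 1 = supplier X, group 2 = supplier Y. H0: μ_1 = μ_2; H1: μ_1 ≠ μ_2 (Welch's two-sample t-test, two-sided).
t = (x̄_1 − x̄_2)/√(s_1²/n_1 + s_2²/n_2) = (37.7 − 36.4)/√(7.14²/60 + 4.67²/58) = 1.174
Welch–Satterthwaite df ≈ 102.08
Two-sided p-value ≈ 0.2430
Since p ≈ 0.2430 > α = 0.01, fail to reject H0; the data do not provide sufficient evidence against H0.

1.174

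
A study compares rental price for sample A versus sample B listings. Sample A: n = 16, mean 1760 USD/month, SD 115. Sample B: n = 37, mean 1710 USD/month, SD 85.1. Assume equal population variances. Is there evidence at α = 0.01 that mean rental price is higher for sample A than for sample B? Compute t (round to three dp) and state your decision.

t = 1.761; fail to reject H0

Let group 1 = sample A, group 2 = sample B. H0: μ_1 = μ_2; H1: μ_1 > μ_2 (two-sample pooled-variance t-test, right-tailed).
s_p² = [(16−1)·115² + (37−1)·85.1²]/(16+37−2) = 9001.71
t = (1760 − 1710)/√[9001.71·(1/16 + 1/37)] = 1.761
df = n₁ + n₂ − 2 = 51
p-value = P(T ≥ 1.761) ≈ 0.042
Since p ≈ 0.042 > α = 0.01, fail to reject H0; the data do not provide sufficient evidence against H0.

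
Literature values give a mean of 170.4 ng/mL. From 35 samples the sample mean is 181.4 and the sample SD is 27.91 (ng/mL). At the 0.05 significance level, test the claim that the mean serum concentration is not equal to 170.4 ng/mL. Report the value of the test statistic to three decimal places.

2.332

H0: μ = 170.4; H1: μ ≠ 170.4 (one-sample t-test, two-sided).
t = (x̄ − μ₀)/(s/√n) = (181.4 − 170.4)/(27.91/√35) = 2.332
df = n − 1 = 34
Two-sided p-value ≈ 0.0258
Since p ≈ 0.0258 < α = 0.05, reject H0; the data support H1.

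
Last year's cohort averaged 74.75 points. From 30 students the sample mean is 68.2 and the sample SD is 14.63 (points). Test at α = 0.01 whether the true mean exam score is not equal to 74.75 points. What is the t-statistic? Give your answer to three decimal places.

H0: μ = 74.75; H1: μ ≠ 74.75 (one-sample t-test, two-sided).
t = (x̄ − μ₀)/(s/√n) = (68.2 − 74.75)/(14.63/√30) = -2.452
df = n − 1 = 29
Two-sided p-value ≈ 0.020
Since p ≈ 0.020 > α = 0.01, fail to reject H0; the evidence is not statistically significant.

-2.452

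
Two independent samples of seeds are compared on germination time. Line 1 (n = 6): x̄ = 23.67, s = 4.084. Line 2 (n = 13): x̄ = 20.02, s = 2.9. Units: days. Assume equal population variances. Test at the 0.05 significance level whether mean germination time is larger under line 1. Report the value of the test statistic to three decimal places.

Let group 1 = line 1, group 2 = line 2. H0: μ_1 = μ_2; H1: μ_1 > μ_2 (two-sample pooled-variance t-test, right-tailed).
s_p² = [(6−1)·4.084² + (13−1)·2.9²]/(6+13−2) = 10.8421
t = (23.67 − 20.02)/√[10.8421·(1/6 + 1/13)] = 2.246
df = n₁ + n₂ − 2 = 17
p-value = P(T ≥ 2.246) ≈ 0.019
Since p ≈ 0.019 < α = 0.05, reject H0; the data support H1.

2.246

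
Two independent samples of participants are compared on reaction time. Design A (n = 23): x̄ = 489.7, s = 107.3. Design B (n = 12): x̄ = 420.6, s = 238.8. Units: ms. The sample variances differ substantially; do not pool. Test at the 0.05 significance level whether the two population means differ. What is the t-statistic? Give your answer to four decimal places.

0.9534

Let group 1 = design A, group 2 = design B. H0: μ_1 = μ_2; H1: μ_1 ≠ μ_2 (Welch's two-sample t-test, two-sided).
t = (x̄_1 − x̄_2)/√(s_1²/n_1 + s_2²/n_2) = (489.7 − 420.6)/√(107.3²/23 + 238.8²/12) = 0.9534
Welch–Satterthwaite df ≈ 13.37
Two-sided p-value ≈ 0.357
Since p ≈ 0.357 > α = 0.05, fail to reject H0; the evidence is not statistically significant.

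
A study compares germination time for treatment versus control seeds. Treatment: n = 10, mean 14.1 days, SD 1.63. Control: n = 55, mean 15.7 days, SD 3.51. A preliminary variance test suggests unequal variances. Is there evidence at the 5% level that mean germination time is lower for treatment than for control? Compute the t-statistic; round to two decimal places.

Let group 1 = treatment, group 2 = control. H0: μ_1 = μ_2; H1: μ_1 < μ_2 (Welch's two-sample t-test, left-tailed).
t = (x̄_1 − x̄_2)/√(s_1²/n_1 + s_2²/n_2) = (14.1 − 15.7)/√(1.63²/10 + 3.51²/55) = -2.29
Welch–Satterthwaite df ≈ 27.33
p-value = P(T ≤ -2.29) ≈ 0.0151
Since p ≈ 0.0151 < α = 0.05, reject H0; the data support H1.

-2.29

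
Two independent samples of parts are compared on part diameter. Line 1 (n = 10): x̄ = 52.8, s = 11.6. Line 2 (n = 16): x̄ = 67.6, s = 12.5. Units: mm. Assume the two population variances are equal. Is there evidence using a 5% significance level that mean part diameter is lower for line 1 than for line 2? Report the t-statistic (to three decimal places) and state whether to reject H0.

Let group 1 = line 1, group 2 = line 2. H0: μ_1 = μ_2; H1: μ_1 < μ_2 (two-sample pooled-variance t-test, left-tailed).
s_p² = [(10−1)·11.6² + (16−1)·12.5²]/(10+16−2) = 148.116
t = (52.8 − 67.6)/√[148.116·(1/10 + 1/16)] = -3.017
df = n₁ + n₂ − 2 = 24
p-value = P(T ≤ -3.017) ≈ 0.0030
Since p ≈ 0.0030 < α = 0.05, reject H0; the data support H1.

t = -3.017; reject H0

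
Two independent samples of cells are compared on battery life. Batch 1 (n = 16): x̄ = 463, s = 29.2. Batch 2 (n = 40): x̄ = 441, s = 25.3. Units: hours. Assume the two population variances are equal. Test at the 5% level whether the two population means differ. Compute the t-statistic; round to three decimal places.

2.813

Let group 1 = batch 1, group 2 = batch 2. H0: μ_1 = μ_2; H1: μ_1 ≠ μ_2 (two-sample pooled-variance t-test, two-sided).
s_p² = [(16−1)·29.2² + (40−1)·25.3²]/(16+40−2) = 699.132
t = (463 − 441)/√[699.132·(1/16 + 1/40)] = 2.813
df = n₁ + n₂ − 2 = 54
Two-sided p-value ≈ 0.0068
Since p ≈ 0.0068 < α = 0.05, reject H0; the data support H1.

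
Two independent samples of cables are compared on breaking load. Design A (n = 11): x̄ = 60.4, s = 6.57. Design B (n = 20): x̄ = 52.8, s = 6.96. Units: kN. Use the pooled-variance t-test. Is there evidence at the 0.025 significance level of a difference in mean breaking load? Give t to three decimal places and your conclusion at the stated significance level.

Let group 1 = design A, group 2 = design B. H0: μ_1 = μ_2; H1: μ_1 ≠ μ_2 (two-sample pooled-variance t-test, two-sided).
s_p² = [(11−1)·6.57² + (20−1)·6.96²]/(11+20−2) = 46.622
t = (60.4 − 52.8)/√[46.622·(1/11 + 1/20)] = 2.965
df = n₁ + n₂ − 2 = 29
Two-sided p-value ≈ 0.0060
Since p ≈ 0.0060 < α = 0.025, reject H0; the evidence is statistically significant.

t = 2.965; reject H0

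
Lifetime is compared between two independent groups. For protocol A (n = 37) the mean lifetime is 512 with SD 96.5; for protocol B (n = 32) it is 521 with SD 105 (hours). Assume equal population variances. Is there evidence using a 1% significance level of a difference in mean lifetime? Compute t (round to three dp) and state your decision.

t = -0.371; fail to reject H0

Let group 1 = protocol A, group 2 = protocol B. H0: μ_1 = μ_2; H1: μ_1 ≠ μ_2 (two-sample pooled-variance t-test, two-sided).
s_p² = [(37−1)·96.5² + (32−1)·105²]/(37+32−2) = 10104.7
t = (512 − 521)/√[10104.7·(1/37 + 1/32)] = -0.371
df = n₁ + n₂ − 2 = 67
Two-sided p-value ≈ 0.7119
Since p ≈ 0.7119 > α = 0.01, fail to reject H0; the evidence is not statistically significant.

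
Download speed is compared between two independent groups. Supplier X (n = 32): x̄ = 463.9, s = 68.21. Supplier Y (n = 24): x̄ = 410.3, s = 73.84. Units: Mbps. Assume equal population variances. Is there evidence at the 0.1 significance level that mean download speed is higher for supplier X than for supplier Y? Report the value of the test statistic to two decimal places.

Let group 1 = supplier X, group 2 = supplier Y. H0: μ_1 = μ_2; H1: μ_1 > μ_2 (two-sample pooled-variance t-test, right-tailed).
s_p² = [(32−1)·68.21² + (24−1)·73.84²]/(32+24−2) = 4993.23
t = (463.9 − 410.3)/√[4993.23·(1/32 + 1/24)] = 2.81
df = n₁ + n₂ − 2 = 54
p-value = P(T ≥ 2.81) ≈ 0.0035
Since p ≈ 0.0035 < α = 0.1, reject H0; the evidence is statistically significant.

2.81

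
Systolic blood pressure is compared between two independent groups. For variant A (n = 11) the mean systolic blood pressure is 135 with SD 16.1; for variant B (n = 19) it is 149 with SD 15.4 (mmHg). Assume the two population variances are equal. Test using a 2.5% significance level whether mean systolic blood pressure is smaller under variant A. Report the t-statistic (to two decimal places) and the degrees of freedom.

Let group 1 = variant A, group 2 = variant B. H0: μ_1 = μ_2; H1: μ_1 < μ_2 (two-sample pooled-variance t-test, left-tailed).
s_p² = [(11−1)·16.1² + (19−1)·15.4²]/(11+19−2) = 245.035
t = (135 − 149)/√[245.035·(1/11 + 1/19)] = -2.36
df = n₁ + n₂ − 2 = 28
p-value = P(T ≤ -2.36) ≈ 0.0127
Since p ≈ 0.0127 < α = 0.025, reject H0; the evidence is statistically significant.

t = -2.36, df = 28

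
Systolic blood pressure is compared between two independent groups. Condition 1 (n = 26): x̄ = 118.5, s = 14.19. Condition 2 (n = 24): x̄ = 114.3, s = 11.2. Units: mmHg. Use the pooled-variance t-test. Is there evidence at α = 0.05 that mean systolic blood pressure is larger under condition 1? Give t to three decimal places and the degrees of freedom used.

t = 1.155, df = 48

Let group 1 = condition 1, group 2 = condition 2. H0: μ_1 = μ_2; H1: μ_1 > μ_2 (two-sample pooled-variance t-test, right-tailed).
s_p² = [(26−1)·14.19² + (24−1)·11.2²]/(26+24−2) = 164.98
t = (118.5 − 114.3)/√[164.98·(1/26 + 1/24)] = 1.155
df = n₁ + n₂ − 2 = 48
p-value = P(T ≥ 1.155) ≈ 0.1269
Since p ≈ 0.1269 > α = 0.05, fail to reject H0; the data do not provide sufficient evidence against H0.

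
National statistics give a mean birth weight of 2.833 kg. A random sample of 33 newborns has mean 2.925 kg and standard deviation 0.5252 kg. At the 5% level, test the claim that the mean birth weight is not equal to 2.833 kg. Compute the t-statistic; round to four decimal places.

1.0063

H0: μ = 2.833; H1: μ ≠ 2.833 (one-sample t-test, two-sided).
t = (x̄ − μ₀)/(s/√n) = (2.925 − 2.833)/(0.5252/√33) = 1.0063
df = n − 1 = 32
Two-sided p-value ≈ 0.322
Since p ≈ 0.322 > α = 0.05, fail to reject H0; the data do not provide sufficient evidence against H0.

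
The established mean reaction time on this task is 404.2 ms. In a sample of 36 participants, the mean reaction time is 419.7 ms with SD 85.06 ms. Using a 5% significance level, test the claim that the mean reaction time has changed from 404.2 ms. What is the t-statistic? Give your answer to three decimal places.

1.093

H0: μ = 404.2; H1: μ ≠ 404.2 (one-sample t-test, two-sided).
t = (x̄ − μ₀)/(s/√n) = (419.7 − 404.2)/(85.06/√36) = 1.093
df = n − 1 = 35
Two-sided p-value ≈ 0.2817
Since p ≈ 0.2817 > α = 0.05, fail to reject H0; the evidence is not statistically significant.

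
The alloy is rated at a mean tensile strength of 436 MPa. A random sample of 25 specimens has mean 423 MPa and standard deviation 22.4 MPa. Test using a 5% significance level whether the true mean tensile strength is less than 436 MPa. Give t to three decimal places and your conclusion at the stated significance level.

H0: μ = 436; H1: μ < 436 (one-sample t-test, left-tailed).
t = (x̄ − μ₀)/(s/√n) = (423 − 436)/(22.4/√25) = -2.902
df = n − 1 = 24
p-value = P(T ≤ -2.902) ≈ 0.0039
Since p ≈ 0.0039 < α = 0.05, reject H0; the data support H1.

t = -2.902; reject H0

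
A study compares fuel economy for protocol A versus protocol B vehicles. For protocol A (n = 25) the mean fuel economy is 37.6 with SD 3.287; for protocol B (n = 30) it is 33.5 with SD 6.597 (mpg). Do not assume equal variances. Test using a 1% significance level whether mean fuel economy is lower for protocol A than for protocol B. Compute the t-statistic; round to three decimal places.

2.988

Let group 1 = protocol A, group 2 = protocol B. H0: μ_1 = μ_2; H1: μ_1 < μ_2 (Welch's two-sample t-test, left-tailed).
t = (x̄_1 − x̄_2)/√(s_1²/n_1 + s_2²/n_2) = (37.6 − 33.5)/√(3.287²/25 + 6.597²/30) = 2.988
Welch–Satterthwaite df ≈ 44.12
p-value = P(T ≤ 2.988) ≈ 0.998
Since p ≈ 0.998 > α = 0.01, fail to reject H0; the evidence is not statistically significant.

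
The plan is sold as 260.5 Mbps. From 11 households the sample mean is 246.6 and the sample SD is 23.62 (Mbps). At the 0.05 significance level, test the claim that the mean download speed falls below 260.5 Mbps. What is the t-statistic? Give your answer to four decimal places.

-1.9518

H0: μ = 260.5; H1: μ < 260.5 (one-sample t-test, left-tailed).
t = (x̄ − μ₀)/(s/√n) = (246.6 − 260.5)/(23.62/√11) = -1.9518
df = n − 1 = 10
p-value = P(T ≤ -1.9518) ≈ 0.040
Since p ≈ 0.040 < α = 0.05, reject H0; the evidence is statistically significant.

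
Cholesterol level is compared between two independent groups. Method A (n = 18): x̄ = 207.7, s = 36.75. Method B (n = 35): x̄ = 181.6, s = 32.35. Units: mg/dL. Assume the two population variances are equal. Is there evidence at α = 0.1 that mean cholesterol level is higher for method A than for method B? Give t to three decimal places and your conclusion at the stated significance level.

t = 2.656; reject H0

Let group 1 = method A, group 2 = method B. H0: μ_1 = μ_2; H1: μ_1 > μ_2 (two-sample pooled-variance t-test, right-tailed).
s_p² = [(18−1)·36.75² + (35−1)·32.35²]/(18+35−2) = 1147.87
t = (207.7 − 181.6)/√[1147.87·(1/18 + 1/35)] = 2.656
df = n₁ + n₂ − 2 = 51
p-value = P(T ≥ 2.656) ≈ 0.005
Since p ≈ 0.005 < α = 0.1, reject H0; the data support H1.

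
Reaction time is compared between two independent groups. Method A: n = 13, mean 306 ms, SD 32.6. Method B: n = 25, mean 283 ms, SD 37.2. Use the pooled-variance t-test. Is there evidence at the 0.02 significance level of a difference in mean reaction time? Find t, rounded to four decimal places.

Let group 1 = method A, group 2 = method B. H0: μ_1 = μ_2; H1: μ_1 ≠ μ_2 (two-sample pooled-variance t-test, two-sided).
s_p² = [(13−1)·32.6² + (25−1)·37.2²]/(13+25−2) = 1276.81
t = (306 − 283)/√[1276.81·(1/13 + 1/25)] = 1.8824
df = n₁ + n₂ − 2 = 36
Two-sided p-value ≈ 0.068
Since p ≈ 0.068 > α = 0.02, fail to reject H0; the evidence is not statistically significant.

1.8824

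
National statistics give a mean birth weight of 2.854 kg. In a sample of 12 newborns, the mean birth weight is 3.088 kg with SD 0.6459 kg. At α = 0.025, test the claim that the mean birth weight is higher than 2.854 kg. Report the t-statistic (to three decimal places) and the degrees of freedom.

t = 1.255, df = 11

H0: μ = 2.854; H1: μ > 2.854 (one-sample t-test, right-tailed).
t = (x̄ − μ₀)/(s/√n) = (3.088 − 2.854)/(0.6459/√12) = 1.255
df = n − 1 = 11
p-value = P(T ≥ 1.255) ≈ 0.118
Since p ≈ 0.118 > α = 0.025, fail to reject H0; the data do not provide sufficient evidence against H0.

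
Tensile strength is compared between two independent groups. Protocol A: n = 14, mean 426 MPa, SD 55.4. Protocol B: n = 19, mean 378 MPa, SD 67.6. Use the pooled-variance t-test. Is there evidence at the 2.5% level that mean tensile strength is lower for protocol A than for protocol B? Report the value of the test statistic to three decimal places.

2.171

Let group 1 = protocol A, group 2 = protocol B. H0: μ_1 = μ_2; H1: μ_1 < μ_2 (two-sample pooled-variance t-test, left-tailed).
s_p² = [(14−1)·55.4² + (19−1)·67.6²]/(14+19−2) = 3940.48
t = (426 − 378)/√[3940.48·(1/14 + 1/19)] = 2.171
df = n₁ + n₂ − 2 = 31
p-value = P(T ≤ 2.171) ≈ 0.981
Since p ≈ 0.981 > α = 0.025, fail to reject H0; the evidence is not statistically significant.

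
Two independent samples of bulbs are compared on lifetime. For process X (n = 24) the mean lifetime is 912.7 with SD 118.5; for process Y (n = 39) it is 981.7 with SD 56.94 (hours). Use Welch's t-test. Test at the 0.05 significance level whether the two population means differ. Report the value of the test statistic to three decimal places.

-2.669

Let group 1 = process X, group 2 = process Y. H0: μ_1 = μ_2; H1: μ_1 ≠ μ_2 (Welch's two-sample t-test, two-sided).
t = (x̄_1 − x̄_2)/√(s_1²/n_1 + s_2²/n_2) = (912.7 − 981.7)/√(118.5²/24 + 56.94²/39) = -2.669
Welch–Satterthwaite df ≈ 29.64
Two-sided p-value ≈ 0.012
Since p ≈ 0.012 < α = 0.05, reject H0; the data support H1.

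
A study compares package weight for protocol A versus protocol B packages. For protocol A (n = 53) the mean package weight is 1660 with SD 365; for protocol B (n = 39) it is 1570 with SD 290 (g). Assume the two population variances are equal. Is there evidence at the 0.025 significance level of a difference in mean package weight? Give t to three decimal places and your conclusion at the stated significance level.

t = 1.272; fail to reject H0

Let group 1 = protocol A, group 2 = protocol B. H0: μ_1 = μ_2; H1: μ_1 ≠ μ_2 (two-sample pooled-variance t-test, two-sided).
s_p² = [(53−1)·365² + (39−1)·290²]/(53+39−2) = 112483
t = (1660 − 1570)/√[112483·(1/53 + 1/39)] = 1.272
df = n₁ + n₂ − 2 = 90
Two-sided p-value ≈ 0.207
Since p ≈ 0.207 > α = 0.025, fail to reject H0; the data do not provide sufficient evidence against H0.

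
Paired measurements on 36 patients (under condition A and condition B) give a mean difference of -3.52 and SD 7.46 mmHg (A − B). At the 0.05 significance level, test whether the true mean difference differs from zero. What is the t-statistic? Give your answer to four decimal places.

H0: μ_d = 0; H1: μ_d ≠ 0 (paired t-test on the differences, two-sided).
t = d̄/(s_d/√n) = -3.52/(7.46/√36) = -2.8311
df = n − 1 = 35
Two-sided p-value ≈ 0.008
Since p ≈ 0.008 < α = 0.05, reject H0; the evidence is statistically significant.

-2.8311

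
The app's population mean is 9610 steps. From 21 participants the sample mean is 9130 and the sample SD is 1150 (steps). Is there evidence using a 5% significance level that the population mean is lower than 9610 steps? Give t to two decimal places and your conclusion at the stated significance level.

t = -1.91; reject H0

H0: μ = 9610; H1: μ < 9610 (one-sample t-test, left-tailed).
t = (x̄ − μ₀)/(s/√n) = (9130 − 9610)/(1150/√21) = -1.91
df = n − 1 = 20
p-value = P(T ≤ -1.91) ≈ 0.0351
Since p ≈ 0.0351 < α = 0.05, reject H0; the evidence is statistically significant.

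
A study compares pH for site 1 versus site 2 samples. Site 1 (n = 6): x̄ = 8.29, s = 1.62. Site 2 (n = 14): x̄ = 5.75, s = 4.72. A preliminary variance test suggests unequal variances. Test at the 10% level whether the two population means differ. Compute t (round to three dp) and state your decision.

t = 1.783; reject H0

Let group 1 = site 1, group 2 = site 2. H0: μ_1 = μ_2; H1: μ_1 ≠ μ_2 (Welch's two-sample t-test, two-sided).
t = (x̄_1 − x̄_2)/√(s_1²/n_1 + s_2²/n_2) = (8.29 − 5.75)/√(1.62²/6 + 4.72²/14) = 1.783
Welch–Satterthwaite df ≈ 17.66
Two-sided p-value ≈ 0.092
Since p ≈ 0.092 < α = 0.1, reject H0; the data support H1.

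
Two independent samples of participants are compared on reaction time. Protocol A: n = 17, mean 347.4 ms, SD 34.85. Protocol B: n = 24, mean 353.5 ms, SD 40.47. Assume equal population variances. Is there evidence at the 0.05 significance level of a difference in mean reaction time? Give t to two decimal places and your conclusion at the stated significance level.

t = -0.50; fail to reject H0

Let group 1 = protocol A, group 2 = protocol B. H0: μ_1 = μ_2; H1: μ_1 ≠ μ_2 (two-sample pooled-variance t-test, two-sided).
s_p² = [(17−1)·34.85² + (24−1)·40.47²]/(17+24−2) = 1464.16
t = (347.4 − 353.5)/√[1464.16·(1/17 + 1/24)] = -0.50
df = n₁ + n₂ − 2 = 39
Two-sided p-value ≈ 0.618
Since p ≈ 0.618 > α = 0.05, fail to reject H0; the evidence is not statistically significant.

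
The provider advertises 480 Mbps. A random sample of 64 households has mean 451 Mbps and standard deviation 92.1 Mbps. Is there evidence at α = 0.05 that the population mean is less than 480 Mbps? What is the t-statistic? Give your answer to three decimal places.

H0: μ = 480; H1: μ < 480 (one-sample t-test, left-tailed).
t = (x̄ − μ₀)/(s/√n) = (451 − 480)/(92.1/√64) = -2.519
df = n − 1 = 63
p-value = P(T ≤ -2.519) ≈ 0.0072
Since p ≈ 0.0072 < α = 0.05, reject H0; the data support H1.

-2.519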